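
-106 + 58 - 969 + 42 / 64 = -32523/32 = -1016.34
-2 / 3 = -0.67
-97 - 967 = -1064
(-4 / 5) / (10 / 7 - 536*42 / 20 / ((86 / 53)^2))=51772/27573391 = 0.00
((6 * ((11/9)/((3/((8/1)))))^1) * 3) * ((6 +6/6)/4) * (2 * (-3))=-616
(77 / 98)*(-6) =-33/7 = -4.71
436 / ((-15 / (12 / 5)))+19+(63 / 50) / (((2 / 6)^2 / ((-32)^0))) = -1971/50 = -39.42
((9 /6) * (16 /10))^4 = 20736/625 = 33.18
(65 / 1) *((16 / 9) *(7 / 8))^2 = 12740/81 = 157.28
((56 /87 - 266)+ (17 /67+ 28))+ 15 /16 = -22025701/93264 = -236.17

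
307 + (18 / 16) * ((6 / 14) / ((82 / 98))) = 100885/328 = 307.58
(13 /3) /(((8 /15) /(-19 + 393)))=12155/4 = 3038.75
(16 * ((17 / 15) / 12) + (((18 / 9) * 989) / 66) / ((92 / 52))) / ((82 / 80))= 73064/4059 = 18.00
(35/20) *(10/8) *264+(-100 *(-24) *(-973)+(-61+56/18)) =-42024247/18 = -2334680.39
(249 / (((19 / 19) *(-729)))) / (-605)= 83/147015 = 0.00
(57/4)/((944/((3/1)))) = 171/3776 = 0.05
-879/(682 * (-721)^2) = -879/354531562 = 0.00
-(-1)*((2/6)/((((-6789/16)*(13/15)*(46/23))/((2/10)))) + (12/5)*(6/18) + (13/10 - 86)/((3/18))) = -223908049/441285 = -507.40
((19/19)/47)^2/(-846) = -1/1868814 = 0.00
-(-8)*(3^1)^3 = 216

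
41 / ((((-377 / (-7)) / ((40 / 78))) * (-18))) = -0.02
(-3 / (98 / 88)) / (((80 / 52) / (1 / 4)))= -429/980 = -0.44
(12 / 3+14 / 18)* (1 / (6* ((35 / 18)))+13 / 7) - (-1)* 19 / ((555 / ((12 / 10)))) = 543334/58275 = 9.32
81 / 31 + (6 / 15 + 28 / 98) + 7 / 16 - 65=-1063541/17360 = -61.26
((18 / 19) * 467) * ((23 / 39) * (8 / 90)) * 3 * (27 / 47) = 2320056/58045 = 39.97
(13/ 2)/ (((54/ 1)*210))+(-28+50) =498973/22680 = 22.00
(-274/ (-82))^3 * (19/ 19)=2571353/68921 = 37.31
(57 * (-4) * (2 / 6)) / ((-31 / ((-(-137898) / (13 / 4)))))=41920992/403 = 104022.31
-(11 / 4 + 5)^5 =-28629151/1024 = -27958.16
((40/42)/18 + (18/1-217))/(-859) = 37601/162351 = 0.23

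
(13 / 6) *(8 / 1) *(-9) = -156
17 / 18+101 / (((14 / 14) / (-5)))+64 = -7921/18 = -440.06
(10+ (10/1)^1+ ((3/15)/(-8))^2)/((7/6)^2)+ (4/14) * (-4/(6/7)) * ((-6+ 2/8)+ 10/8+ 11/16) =1162927/58800 = 19.78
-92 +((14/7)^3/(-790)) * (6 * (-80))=-6884/79 = -87.14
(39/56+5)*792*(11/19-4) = -2052765/133 = -15434.32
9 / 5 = 1.80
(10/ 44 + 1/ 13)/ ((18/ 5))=145/1716 = 0.08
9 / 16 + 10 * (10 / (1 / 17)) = 27209/16 = 1700.56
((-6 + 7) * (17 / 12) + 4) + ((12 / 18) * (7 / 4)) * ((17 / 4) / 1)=10.38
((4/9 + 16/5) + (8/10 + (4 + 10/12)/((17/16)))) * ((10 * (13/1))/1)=178880/153 = 1169.15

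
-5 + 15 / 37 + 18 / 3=52/37 = 1.41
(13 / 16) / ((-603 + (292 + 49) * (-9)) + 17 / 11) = -143/646000 = 0.00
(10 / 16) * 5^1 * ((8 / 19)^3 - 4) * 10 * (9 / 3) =-2524125/6859 = -368.00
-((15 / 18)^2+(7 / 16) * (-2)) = 13/72 = 0.18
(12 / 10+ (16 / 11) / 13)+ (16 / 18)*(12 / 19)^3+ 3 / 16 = 135224267/78466960 = 1.72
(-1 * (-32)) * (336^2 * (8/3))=9633792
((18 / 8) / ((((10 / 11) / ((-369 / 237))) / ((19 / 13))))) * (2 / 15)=-77121/102700 = -0.75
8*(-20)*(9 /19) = -1440/19 = -75.79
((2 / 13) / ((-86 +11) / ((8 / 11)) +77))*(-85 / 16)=85/2717 = 0.03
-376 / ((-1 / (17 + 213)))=86480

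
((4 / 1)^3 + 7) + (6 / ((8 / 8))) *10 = 131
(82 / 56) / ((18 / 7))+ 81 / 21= 2231/504 = 4.43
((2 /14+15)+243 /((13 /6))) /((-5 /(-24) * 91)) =278016/41405 = 6.71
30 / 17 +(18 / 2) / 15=201/85 = 2.36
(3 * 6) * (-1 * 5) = -90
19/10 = 1.90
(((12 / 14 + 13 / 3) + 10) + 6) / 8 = 445/168 = 2.65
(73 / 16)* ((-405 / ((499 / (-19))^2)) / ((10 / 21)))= -44826453/7968032 = -5.63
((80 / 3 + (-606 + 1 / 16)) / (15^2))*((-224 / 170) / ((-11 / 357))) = -272489/2475 = -110.10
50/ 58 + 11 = 344/29 = 11.86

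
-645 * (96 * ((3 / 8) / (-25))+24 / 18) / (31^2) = 344/4805 = 0.07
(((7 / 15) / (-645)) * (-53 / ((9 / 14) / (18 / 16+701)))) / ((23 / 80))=58349396/400545 = 145.68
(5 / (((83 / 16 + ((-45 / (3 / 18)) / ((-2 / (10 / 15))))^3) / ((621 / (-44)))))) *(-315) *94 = 367756200/128304913 = 2.87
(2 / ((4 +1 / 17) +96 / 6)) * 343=11662/341 = 34.20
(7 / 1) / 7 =1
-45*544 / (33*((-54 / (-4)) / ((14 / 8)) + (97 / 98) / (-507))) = -81087552/843029 = -96.19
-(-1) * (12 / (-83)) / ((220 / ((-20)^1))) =12/913 = 0.01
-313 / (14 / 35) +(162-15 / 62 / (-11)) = -211583/341 = -620.48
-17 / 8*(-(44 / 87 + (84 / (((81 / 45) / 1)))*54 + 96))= 967453/174 = 5560.07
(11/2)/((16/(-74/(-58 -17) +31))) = 26389/2400 = 11.00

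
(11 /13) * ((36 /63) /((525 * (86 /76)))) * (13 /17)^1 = 1672/2686425 = 0.00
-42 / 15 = -2.80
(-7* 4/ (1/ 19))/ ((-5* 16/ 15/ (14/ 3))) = 931/2 = 465.50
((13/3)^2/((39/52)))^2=456976/729 = 626.85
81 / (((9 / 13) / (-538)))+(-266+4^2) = -63196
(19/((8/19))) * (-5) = -1805/8 = -225.62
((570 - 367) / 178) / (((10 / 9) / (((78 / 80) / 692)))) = 71253/49270400 = 0.00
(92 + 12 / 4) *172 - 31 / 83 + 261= 16600.63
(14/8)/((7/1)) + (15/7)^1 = 67/28 = 2.39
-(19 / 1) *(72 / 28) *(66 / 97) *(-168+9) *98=50245272/97 = 517992.49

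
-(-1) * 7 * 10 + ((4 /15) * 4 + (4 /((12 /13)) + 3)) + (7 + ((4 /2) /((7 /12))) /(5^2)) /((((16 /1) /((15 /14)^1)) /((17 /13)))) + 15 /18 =24417481/305760 = 79.86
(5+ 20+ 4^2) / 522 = 41/522 = 0.08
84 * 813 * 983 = 67131036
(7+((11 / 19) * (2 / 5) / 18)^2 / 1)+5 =8772421/731025 = 12.00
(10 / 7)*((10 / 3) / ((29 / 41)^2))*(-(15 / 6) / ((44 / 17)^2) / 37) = -60726125/632546376 = -0.10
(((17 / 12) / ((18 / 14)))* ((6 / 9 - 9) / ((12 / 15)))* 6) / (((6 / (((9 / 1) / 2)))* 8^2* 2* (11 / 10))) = -0.37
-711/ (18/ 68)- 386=-3072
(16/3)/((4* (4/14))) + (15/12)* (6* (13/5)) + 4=169/6 = 28.17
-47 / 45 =-1.04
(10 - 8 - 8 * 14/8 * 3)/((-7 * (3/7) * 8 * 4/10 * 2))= 25/12 = 2.08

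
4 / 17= 0.24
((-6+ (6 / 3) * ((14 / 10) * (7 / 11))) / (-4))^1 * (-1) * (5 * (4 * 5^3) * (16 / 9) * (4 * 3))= -56242.42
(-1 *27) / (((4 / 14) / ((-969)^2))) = -177463629/2 = -88731814.50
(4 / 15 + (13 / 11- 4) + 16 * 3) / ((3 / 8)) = 59992/495 = 121.20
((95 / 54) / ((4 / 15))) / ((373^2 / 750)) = 59375/1669548 = 0.04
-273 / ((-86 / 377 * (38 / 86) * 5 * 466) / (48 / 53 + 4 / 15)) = 34307/25175 = 1.36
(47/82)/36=47/2952 = 0.02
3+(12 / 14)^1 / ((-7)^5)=352941/117649 = 3.00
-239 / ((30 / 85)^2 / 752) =-12985348/9 = -1442816.44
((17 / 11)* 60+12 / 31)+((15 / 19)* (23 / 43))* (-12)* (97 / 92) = 24452919/278597 = 87.77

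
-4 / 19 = -0.21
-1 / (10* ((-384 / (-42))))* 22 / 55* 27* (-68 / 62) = 3213/24800 = 0.13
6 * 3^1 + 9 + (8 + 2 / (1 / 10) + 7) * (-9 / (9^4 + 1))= 176859/6562 = 26.95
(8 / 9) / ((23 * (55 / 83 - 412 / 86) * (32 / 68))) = -0.02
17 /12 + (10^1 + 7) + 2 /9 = 671/36 = 18.64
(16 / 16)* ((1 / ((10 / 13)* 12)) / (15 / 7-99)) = -91/81360 = 0.00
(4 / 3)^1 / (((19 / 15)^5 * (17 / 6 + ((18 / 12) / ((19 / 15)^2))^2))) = 0.11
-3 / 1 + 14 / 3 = 5/3 = 1.67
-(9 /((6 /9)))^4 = -33215.06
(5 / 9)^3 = 125/729 = 0.17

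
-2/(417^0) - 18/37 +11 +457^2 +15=7728283/37 = 208872.51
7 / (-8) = -7/8 = -0.88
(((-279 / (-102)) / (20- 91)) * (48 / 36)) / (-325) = 62/392275 = 0.00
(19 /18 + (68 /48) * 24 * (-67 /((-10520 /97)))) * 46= 24019291/23670 = 1014.76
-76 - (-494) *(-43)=-21318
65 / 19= 3.42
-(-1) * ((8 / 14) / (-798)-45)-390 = -1214957/2793 = -435.00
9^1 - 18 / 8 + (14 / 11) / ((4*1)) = 311/44 = 7.07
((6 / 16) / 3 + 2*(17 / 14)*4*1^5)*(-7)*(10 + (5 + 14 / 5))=-49039/40 = -1225.98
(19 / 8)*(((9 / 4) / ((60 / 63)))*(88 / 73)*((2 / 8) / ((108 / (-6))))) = -4389/46720 = -0.09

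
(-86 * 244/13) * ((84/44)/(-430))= 5124/715 = 7.17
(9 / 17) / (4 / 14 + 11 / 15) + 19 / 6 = 40231/10914 = 3.69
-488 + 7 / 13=-487.46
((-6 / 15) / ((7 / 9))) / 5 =-18/175 = -0.10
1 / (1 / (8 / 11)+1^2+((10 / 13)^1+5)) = 104/847 = 0.12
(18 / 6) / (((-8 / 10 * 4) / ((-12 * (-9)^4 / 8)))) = 9226.41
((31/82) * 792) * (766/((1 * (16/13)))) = 15280551/82 = 186348.18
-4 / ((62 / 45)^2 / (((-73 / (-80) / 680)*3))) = -17739/2091136 = -0.01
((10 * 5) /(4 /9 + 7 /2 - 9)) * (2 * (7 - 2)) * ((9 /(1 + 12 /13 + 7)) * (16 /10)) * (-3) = 97200/203 = 478.82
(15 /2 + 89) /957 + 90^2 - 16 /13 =201516085/24882 = 8098.87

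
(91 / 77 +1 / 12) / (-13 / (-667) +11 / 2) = 111389/485958 = 0.23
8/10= 4/5 = 0.80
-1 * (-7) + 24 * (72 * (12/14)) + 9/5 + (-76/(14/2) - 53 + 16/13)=649429/455 = 1427.32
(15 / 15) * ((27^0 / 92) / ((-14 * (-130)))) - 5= -837199/167440 = -5.00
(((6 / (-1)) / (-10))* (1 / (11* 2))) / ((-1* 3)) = -1/110 = -0.01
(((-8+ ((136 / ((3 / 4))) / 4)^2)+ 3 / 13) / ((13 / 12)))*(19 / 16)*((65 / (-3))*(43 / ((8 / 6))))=-978516815/624 = -1568135.92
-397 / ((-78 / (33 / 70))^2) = -48037/3312400 = -0.01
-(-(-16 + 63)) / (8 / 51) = 2397/8 = 299.62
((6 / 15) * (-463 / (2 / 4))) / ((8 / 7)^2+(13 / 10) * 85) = -181496/54785 = -3.31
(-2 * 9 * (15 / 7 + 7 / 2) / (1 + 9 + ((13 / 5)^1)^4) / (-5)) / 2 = 88875/487354 = 0.18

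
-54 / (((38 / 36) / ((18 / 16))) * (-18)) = 243/76 = 3.20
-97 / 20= -4.85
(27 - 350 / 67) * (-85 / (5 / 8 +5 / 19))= -3770056/1809 = -2084.06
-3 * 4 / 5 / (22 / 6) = -36/55 = -0.65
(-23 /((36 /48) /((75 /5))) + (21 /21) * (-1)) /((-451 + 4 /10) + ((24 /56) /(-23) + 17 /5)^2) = 298739525/284590781 = 1.05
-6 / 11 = -0.55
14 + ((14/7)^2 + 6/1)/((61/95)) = 1804/61 = 29.57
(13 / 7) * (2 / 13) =2/7 = 0.29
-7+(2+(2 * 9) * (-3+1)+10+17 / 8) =-231/8 = -28.88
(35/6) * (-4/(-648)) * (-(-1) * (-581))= -20335/972 = -20.92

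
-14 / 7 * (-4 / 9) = 8/9 = 0.89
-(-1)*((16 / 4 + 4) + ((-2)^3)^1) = 0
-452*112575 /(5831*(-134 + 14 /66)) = 65.23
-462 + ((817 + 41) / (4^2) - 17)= -3403/8 = -425.38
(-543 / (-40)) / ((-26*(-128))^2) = 543/443023360 = 0.00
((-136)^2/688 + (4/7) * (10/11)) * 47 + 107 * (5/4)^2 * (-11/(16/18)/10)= 916320309/847616 = 1081.06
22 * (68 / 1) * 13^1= 19448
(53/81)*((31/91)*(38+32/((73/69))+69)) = 16461217/538083 = 30.59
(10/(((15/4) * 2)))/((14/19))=38/21 = 1.81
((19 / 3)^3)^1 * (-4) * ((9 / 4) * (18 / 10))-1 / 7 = -144044/35 = -4115.54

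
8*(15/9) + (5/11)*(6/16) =3565/264 = 13.50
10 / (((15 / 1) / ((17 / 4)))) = 17/6 = 2.83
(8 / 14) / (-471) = -4/3297 = 0.00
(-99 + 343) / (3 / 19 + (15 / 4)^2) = 74176/4323 = 17.16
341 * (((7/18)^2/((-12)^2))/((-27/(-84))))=116963/104976 = 1.11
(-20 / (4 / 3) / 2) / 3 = -5/2 = -2.50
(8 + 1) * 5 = 45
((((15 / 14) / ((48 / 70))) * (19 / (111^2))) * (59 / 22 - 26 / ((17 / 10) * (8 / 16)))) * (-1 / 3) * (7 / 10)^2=3238949/294915456 = 0.01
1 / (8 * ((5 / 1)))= 0.02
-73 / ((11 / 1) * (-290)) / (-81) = -73/258390 = 0.00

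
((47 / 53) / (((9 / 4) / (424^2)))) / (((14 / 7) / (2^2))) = 1275392/9 = 141710.22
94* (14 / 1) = 1316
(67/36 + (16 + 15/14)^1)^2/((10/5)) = 22762441/127008 = 179.22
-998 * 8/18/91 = -4.87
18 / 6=3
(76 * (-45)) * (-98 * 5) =1675800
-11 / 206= -0.05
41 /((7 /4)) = 23.43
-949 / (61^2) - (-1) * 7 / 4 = 22251/14884 = 1.49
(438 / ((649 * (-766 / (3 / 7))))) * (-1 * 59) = 657/29491 = 0.02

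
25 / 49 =0.51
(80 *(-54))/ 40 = -108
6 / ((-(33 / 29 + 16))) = -174/497 = -0.35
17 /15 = 1.13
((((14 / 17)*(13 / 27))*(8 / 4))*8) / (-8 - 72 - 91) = -2912/78489 = -0.04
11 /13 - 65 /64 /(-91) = 0.86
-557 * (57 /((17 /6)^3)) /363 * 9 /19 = -1.82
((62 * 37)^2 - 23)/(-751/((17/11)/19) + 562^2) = 6881617/400953 = 17.16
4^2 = 16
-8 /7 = -1.14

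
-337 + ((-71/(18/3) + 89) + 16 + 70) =-1043/6 = -173.83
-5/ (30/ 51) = -17/2 = -8.50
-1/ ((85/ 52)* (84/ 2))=-26/1785 = -0.01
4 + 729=733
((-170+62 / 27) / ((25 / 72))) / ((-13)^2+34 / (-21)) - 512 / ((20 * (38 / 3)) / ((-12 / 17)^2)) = -98855552/25395875 = -3.89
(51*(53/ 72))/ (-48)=-901/1152 = -0.78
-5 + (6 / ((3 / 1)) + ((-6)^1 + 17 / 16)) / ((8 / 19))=-1533/128 = -11.98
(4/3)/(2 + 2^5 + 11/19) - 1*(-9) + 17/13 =265102/25623 = 10.35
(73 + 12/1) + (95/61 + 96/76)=87.82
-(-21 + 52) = -31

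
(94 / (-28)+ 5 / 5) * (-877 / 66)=877/28 = 31.32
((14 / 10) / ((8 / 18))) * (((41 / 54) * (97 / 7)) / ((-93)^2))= 3977/1037880 = 0.00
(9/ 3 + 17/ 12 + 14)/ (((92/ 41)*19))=9061/20976 = 0.43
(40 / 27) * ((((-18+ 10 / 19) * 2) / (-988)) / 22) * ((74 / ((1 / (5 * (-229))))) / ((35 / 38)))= -219.12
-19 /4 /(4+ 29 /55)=-1045/996 = -1.05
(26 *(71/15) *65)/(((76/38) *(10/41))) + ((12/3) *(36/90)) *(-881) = 449671/30 = 14989.03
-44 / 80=-11/20 = -0.55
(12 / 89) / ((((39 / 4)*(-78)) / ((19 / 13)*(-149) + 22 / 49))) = 1107464/28743351 = 0.04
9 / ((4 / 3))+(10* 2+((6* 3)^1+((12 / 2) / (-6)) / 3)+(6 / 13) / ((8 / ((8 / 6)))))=6941/156 = 44.49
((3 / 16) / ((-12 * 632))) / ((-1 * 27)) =1/1092096 = 0.00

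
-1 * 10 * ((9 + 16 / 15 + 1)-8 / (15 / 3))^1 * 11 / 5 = -3124/15 = -208.27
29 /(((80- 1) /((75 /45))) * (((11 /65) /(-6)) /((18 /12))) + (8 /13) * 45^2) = 28275/1214131 = 0.02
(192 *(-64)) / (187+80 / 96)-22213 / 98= -658355/2254 = -292.08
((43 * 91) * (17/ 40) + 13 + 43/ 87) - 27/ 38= 110804473/66120 = 1675.81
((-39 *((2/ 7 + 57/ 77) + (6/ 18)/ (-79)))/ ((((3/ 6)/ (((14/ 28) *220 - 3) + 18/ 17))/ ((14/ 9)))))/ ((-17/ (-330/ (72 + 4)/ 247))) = -342527020/24725973 = -13.85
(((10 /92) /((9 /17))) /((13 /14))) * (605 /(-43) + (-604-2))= -1220345/8901 = -137.10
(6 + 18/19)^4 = 303595776/130321 = 2329.60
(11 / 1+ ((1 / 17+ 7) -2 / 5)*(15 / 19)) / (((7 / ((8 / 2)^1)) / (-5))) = -105020/2261 = -46.45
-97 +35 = -62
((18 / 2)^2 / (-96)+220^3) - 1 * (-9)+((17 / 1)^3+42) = 340894821/32 = 10652963.16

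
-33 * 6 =-198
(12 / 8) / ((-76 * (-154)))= 3/23408 = 0.00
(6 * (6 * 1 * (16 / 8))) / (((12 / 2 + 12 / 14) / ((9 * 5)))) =945/2 = 472.50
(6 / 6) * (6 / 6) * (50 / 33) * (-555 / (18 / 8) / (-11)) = 37000/1089 = 33.98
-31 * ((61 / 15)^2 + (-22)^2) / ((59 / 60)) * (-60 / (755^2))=55860016/33631475 = 1.66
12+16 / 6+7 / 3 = 17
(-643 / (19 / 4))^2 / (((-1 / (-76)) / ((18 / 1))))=476293248/19 = 25068065.68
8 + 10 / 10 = 9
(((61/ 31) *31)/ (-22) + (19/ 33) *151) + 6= 541/6 = 90.17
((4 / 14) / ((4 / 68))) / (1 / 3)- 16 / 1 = -10/7 = -1.43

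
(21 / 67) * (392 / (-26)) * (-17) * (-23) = -1609356/871 = -1847.71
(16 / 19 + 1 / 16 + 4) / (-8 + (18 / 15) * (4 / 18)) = -22365/35264 = -0.63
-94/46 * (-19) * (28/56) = 893/46 = 19.41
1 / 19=0.05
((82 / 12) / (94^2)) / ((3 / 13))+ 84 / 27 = 495349/159048 = 3.11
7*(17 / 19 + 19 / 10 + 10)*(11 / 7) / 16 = 8.80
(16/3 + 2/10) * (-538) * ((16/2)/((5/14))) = -5001248/75 = -66683.31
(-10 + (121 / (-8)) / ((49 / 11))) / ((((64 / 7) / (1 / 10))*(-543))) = 5251/19461120 = 0.00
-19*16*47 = -14288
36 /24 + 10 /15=13/6 = 2.17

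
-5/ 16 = -0.31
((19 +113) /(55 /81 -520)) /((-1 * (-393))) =-3564/5510515 = 0.00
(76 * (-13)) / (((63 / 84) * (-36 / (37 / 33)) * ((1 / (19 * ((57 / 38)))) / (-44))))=-1389128/27 = -51449.19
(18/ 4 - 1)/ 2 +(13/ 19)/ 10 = 691/380 = 1.82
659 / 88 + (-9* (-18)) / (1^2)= 14915/88 = 169.49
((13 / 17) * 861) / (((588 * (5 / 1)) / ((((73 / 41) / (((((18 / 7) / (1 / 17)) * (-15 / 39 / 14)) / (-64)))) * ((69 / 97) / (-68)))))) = -7945028/35742075 = -0.22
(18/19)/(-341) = -18/6479 = 0.00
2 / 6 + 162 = 487/3 = 162.33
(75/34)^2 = 5625/1156 = 4.87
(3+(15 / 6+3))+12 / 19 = 347/38 = 9.13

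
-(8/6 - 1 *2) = 2/3 = 0.67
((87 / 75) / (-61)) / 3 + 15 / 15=4546/4575 = 0.99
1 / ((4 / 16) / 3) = 12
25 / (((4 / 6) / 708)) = 26550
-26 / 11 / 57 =-26/627 = -0.04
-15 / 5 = -3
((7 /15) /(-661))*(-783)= 1827/3305 = 0.55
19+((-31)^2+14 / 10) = 4907/5 = 981.40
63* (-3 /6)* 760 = -23940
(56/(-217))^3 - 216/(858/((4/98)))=-5732536/208745537 = -0.03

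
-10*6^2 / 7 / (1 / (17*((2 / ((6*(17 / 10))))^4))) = -400000/309519 = -1.29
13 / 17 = 0.76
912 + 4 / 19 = 17332/19 = 912.21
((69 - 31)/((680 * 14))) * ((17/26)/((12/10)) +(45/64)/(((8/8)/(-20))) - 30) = -103189/594048 = -0.17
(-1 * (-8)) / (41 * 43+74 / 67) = 536/118195 = 0.00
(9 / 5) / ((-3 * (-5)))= 0.12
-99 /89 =-1.11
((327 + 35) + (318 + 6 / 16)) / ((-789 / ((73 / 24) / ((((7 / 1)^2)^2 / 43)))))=-17085577/363722688 = -0.05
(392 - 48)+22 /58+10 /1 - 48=8885/29 = 306.38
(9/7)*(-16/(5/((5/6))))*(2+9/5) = -456/35 = -13.03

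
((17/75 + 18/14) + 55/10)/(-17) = -7363/17850 = -0.41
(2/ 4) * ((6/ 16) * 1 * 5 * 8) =15/2 = 7.50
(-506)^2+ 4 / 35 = 8961264/35 = 256036.11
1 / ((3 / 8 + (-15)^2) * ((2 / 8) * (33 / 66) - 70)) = -64/1007877 = 0.00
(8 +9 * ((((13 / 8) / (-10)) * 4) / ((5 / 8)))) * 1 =-34/25 = -1.36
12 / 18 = 2/3 = 0.67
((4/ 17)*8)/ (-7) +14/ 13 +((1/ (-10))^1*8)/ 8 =10953/15470 = 0.71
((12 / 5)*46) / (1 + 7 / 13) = 1794/25 = 71.76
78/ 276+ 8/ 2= 197/46 = 4.28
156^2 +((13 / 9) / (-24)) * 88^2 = 644488/27 = 23869.93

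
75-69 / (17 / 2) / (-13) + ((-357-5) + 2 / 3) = -189425/663 = -285.71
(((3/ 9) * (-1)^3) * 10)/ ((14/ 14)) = -10/3 = -3.33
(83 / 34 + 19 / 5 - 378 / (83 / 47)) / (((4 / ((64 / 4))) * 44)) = -2932157/155210 = -18.89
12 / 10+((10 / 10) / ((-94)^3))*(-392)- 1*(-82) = 43190613/519115 = 83.20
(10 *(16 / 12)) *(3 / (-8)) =-5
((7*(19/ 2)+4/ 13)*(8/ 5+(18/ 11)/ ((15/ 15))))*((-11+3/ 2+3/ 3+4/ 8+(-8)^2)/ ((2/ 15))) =12985812/143 = 90809.87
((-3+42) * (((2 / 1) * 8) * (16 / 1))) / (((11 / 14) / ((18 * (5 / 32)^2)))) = 61425/11 = 5584.09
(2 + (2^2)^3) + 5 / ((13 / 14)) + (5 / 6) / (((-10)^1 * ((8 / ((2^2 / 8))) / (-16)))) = 71.47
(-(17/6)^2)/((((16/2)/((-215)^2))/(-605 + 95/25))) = 446191435/16 = 27886964.69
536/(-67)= -8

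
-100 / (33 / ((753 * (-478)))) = 11997800/11 = 1090709.09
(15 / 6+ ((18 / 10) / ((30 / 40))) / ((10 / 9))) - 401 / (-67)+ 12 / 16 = 11.40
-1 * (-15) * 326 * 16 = 78240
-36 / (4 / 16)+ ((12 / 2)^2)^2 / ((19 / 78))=98352/19 = 5176.42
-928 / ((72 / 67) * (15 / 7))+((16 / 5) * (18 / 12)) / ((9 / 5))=-54044/135 = -400.33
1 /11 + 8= 89/11 = 8.09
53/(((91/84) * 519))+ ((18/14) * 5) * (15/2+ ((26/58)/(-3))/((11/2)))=48.13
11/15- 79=-1174/15 = -78.27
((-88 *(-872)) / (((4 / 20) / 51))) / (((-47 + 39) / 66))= -161433360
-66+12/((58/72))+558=14700/29 = 506.90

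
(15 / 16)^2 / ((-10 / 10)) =-225/256 = -0.88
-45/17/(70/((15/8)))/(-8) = 135/15232 = 0.01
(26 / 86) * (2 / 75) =26/3225 = 0.01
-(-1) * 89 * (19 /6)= 1691/6 = 281.83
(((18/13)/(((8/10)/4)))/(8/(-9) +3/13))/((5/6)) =-972/77 = -12.62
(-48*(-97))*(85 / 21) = 131920/7 = 18845.71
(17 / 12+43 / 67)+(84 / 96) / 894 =986849/479184 = 2.06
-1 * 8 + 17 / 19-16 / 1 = -439/19 = -23.11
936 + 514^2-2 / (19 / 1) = 5037506/19 = 265131.89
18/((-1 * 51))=-0.35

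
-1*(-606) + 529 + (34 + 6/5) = 1170.20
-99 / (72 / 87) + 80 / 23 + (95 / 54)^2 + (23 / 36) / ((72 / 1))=-60652475/536544 = -113.04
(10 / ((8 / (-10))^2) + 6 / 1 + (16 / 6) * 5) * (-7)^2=1712.96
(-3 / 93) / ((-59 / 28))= 28/1829 = 0.02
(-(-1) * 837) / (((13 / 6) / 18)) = 6953.54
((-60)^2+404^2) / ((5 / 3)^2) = 1501344/25 = 60053.76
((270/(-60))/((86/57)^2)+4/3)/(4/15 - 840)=142775/186320032 = 0.00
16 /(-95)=-16/95 = -0.17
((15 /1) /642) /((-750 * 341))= -1/10946100 = 0.00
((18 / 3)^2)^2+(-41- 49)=1206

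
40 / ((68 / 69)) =690/17 = 40.59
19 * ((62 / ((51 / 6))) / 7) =2356/119 = 19.80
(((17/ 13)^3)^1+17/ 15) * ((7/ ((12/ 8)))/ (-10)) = -777308/494325 = -1.57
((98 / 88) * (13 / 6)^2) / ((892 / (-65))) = -538265/1412928 = -0.38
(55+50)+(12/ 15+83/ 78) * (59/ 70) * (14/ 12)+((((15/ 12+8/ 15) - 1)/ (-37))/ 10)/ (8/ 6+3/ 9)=231237353/2164500 = 106.83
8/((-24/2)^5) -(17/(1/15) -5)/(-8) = 971999/31104 = 31.25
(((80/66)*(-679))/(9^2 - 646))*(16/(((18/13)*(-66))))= -0.26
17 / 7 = 2.43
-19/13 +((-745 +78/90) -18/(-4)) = -289027/390 = -741.09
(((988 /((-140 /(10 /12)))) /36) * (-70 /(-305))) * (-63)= 1729/732 = 2.36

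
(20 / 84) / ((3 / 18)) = 10/7 = 1.43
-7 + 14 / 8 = -21/4 = -5.25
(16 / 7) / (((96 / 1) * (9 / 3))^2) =1/36288 = 0.00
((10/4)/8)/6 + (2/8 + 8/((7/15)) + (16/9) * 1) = 38753/2016 = 19.22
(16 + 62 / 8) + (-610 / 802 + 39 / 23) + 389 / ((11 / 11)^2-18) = 1.80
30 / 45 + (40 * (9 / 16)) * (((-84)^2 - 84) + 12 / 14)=3294689/21 = 156889.95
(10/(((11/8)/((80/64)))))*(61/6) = 3050/33 = 92.42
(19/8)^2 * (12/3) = 361/16 = 22.56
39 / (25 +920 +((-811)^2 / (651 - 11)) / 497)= 12405120/301243321 = 0.04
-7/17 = -0.41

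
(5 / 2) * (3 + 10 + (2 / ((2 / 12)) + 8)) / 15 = 11/2 = 5.50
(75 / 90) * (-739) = -3695/6 = -615.83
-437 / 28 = -15.61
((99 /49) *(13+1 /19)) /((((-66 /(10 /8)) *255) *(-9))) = 31/142443 = 0.00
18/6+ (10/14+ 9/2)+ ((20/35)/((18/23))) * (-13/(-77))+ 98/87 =2662771/281358 = 9.46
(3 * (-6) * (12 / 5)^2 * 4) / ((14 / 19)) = -98496/175 = -562.83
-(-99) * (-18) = -1782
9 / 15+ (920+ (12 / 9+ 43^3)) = 1206434/15 = 80428.93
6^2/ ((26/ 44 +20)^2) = 1936/22801 = 0.08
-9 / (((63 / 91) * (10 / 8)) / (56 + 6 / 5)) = -594.88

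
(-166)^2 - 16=27540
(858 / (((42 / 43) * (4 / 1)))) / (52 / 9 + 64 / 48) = 55341/1792 = 30.88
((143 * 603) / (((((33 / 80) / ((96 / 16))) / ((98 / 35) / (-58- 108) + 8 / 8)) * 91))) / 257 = 7872768/149317 = 52.73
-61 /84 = -0.73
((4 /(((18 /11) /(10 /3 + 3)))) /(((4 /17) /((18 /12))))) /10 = 3553/360 = 9.87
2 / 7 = 0.29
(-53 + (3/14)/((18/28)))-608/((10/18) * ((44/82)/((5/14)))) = -781.08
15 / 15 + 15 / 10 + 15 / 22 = 35/11 = 3.18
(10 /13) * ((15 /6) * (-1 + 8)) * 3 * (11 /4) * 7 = 40425/52 = 777.40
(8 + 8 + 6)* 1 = 22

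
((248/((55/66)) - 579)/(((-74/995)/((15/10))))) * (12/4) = 2519937/148 = 17026.60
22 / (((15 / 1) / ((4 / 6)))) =44/45 = 0.98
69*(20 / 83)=1380/83 = 16.63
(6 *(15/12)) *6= 45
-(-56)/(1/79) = 4424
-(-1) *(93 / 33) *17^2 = 814.45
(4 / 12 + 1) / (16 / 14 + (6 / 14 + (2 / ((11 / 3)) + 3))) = 0.26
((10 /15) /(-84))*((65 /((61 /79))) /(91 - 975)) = 395/522648 = 0.00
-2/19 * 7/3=-14/57 = -0.25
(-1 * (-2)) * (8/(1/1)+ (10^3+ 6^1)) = 2028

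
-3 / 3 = -1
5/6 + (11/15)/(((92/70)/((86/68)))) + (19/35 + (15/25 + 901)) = 9893509/10948 = 903.68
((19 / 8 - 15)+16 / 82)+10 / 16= -484/41 = -11.80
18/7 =2.57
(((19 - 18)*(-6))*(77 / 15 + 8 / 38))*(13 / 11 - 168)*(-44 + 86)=46951044/209 = 224646.14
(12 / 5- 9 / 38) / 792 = 137/50160 = 0.00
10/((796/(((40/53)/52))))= 25/137111 = 0.00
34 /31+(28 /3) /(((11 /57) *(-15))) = -2.13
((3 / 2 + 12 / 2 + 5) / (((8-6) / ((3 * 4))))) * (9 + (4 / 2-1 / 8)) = 6525/8 = 815.62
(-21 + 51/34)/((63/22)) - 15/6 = -391/42 = -9.31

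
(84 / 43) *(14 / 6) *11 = 2156/43 = 50.14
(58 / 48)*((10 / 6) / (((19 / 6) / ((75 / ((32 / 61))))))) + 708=1942981/2432 = 798.92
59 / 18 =3.28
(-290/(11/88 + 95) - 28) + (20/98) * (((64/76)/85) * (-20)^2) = -30.24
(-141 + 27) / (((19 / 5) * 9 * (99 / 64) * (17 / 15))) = -3200/1683 = -1.90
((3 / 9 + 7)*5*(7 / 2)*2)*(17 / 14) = 935/3 = 311.67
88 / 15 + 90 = 1438/15 = 95.87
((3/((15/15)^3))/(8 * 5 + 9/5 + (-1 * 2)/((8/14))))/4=15/766 = 0.02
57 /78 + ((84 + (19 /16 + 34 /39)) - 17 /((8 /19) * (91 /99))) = 187237/4368 = 42.87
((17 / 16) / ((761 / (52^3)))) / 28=37349/5327 = 7.01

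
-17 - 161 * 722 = -116259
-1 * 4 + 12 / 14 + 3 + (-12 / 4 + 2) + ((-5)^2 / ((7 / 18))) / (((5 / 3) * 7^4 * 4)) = -38281/33614 = -1.14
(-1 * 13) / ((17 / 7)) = -91/17 = -5.35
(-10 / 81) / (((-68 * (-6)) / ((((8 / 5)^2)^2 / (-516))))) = 256/66612375 = 0.00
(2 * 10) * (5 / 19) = 100/19 = 5.26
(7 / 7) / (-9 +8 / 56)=-7/62 = -0.11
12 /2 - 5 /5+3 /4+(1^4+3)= 9.75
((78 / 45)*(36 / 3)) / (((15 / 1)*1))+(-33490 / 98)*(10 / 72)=-2031973/44100 = -46.08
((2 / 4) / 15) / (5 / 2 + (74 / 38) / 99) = 627/47395 = 0.01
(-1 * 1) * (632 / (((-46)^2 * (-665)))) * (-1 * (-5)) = 158/70357 = 0.00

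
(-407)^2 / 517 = 15059/47 = 320.40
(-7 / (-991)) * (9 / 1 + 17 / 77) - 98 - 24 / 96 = -4281253/43604 = -98.18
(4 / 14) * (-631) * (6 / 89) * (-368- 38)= 439176/89 = 4934.56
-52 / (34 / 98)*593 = -1510964/17 = -88880.24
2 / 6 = 1/3 = 0.33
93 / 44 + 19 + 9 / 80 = 18679/880 = 21.23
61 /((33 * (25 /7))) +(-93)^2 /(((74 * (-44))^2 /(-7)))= 406991627/795115200 = 0.51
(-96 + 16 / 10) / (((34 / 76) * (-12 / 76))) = 340784/255 = 1336.41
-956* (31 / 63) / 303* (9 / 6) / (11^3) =-14818/8469153 = 0.00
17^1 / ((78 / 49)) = 833/78 = 10.68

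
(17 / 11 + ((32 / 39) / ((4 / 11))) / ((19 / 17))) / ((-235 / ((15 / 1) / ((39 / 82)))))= -2382346/4980261 = -0.48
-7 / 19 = -0.37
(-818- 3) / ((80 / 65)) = -10673/16 = -667.06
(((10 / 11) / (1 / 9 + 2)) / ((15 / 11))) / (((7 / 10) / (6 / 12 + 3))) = 30/19 = 1.58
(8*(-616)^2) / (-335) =-9061.64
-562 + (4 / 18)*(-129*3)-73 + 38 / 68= -24495/34 = -720.44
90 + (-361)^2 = 130411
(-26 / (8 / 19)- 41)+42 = -243/4 = -60.75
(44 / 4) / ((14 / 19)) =209/14 = 14.93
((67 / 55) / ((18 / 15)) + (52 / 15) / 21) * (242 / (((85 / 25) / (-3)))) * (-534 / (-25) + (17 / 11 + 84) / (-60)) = -538039157/107100 = -5023.71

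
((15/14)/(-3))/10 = -1/28 = -0.04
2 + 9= 11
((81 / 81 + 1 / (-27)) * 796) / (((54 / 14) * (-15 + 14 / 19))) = -2752568/197559 = -13.93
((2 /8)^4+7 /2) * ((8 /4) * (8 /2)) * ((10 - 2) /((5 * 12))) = 299/80 = 3.74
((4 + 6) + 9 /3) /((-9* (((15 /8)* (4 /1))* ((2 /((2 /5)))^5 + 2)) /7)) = -182/422145 = 0.00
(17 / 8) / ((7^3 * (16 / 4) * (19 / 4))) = 17/52136 = 0.00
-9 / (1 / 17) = -153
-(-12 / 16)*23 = 69/4 = 17.25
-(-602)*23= 13846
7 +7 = 14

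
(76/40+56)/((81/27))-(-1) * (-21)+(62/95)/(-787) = -50865/29906 = -1.70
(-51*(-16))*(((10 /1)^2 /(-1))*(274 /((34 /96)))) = -63129600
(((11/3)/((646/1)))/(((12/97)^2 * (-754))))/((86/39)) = -103499/464003712 = 0.00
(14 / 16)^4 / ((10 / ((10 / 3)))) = 2401/12288 = 0.20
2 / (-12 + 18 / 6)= -2/9 = -0.22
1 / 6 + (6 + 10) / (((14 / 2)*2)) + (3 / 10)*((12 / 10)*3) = 2509/1050 = 2.39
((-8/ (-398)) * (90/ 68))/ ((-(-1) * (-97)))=-90/328151 = 0.00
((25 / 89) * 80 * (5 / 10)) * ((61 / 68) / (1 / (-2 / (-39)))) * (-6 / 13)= -61000/255697 = -0.24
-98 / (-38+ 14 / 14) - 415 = -15257/37 = -412.35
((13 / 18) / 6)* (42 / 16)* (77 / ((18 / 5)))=35035/5184 = 6.76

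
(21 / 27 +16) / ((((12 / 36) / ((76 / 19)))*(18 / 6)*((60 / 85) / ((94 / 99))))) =241298/2673 = 90.27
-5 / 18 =-0.28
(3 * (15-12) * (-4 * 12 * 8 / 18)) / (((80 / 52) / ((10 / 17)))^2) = -8112/289 = -28.07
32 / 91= 0.35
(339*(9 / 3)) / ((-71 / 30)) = -30510/71 = -429.72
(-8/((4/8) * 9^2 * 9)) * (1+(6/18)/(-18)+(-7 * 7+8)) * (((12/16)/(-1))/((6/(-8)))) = 17288/19683 = 0.88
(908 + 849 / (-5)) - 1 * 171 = 2836/5 = 567.20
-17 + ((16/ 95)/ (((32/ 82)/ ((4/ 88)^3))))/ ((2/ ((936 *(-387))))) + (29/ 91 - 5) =-667887919/23012990 = -29.02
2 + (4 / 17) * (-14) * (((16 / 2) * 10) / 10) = -414/17 = -24.35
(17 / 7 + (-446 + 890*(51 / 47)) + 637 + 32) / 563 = 391896/185227 = 2.12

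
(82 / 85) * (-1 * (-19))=1558/85 = 18.33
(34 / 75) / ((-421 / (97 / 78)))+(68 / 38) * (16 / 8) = 83705569/23397075 = 3.58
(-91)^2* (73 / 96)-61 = 598657/96 = 6236.01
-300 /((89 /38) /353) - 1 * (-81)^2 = -4608129/89 = -51776.73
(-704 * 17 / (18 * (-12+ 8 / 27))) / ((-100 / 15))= -3366/395 = -8.52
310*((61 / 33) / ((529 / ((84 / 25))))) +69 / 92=510869/116380 = 4.39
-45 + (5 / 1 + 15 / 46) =-1825/46 = -39.67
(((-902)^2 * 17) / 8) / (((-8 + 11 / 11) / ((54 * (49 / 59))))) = -653527413/59 = -11076735.81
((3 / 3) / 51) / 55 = 1/2805 = 0.00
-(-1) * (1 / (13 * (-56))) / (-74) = 1/53872 = 0.00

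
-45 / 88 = -0.51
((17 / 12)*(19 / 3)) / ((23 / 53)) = 17119/828 = 20.68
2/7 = 0.29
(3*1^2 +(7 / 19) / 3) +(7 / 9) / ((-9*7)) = 4787/1539 = 3.11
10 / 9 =1.11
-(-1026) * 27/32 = 13851/16 = 865.69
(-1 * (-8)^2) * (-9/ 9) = 64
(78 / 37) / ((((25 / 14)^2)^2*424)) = 374556/766015625 = 0.00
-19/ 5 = -3.80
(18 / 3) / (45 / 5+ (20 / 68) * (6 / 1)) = 34/61 = 0.56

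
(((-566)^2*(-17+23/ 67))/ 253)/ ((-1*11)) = 357517296/186461 = 1917.38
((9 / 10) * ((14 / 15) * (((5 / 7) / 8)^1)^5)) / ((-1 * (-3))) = 125/78675968 = 0.00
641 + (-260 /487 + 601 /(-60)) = 18421733/29220 = 630.45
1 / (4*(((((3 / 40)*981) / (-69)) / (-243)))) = 6210/109 = 56.97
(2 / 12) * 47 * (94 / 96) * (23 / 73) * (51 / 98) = 863719/686784 = 1.26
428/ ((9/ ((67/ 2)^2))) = 480323/9 = 53369.22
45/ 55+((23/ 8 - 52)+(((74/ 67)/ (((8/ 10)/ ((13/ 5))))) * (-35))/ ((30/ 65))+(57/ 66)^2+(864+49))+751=261544403/194568 = 1344.23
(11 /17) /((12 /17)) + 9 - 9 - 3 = -25/12 = -2.08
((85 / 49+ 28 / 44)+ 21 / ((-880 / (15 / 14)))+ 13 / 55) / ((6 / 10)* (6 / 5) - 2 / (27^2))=811592055/225465856 = 3.60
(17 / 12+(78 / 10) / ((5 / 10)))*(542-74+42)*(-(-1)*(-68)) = -590138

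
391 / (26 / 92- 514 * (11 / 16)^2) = -1151104/714399 = -1.61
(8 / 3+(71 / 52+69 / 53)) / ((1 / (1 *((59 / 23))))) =2601959/190164 = 13.68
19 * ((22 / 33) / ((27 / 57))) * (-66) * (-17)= 270028/9 = 30003.11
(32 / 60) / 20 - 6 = -448/75 = -5.97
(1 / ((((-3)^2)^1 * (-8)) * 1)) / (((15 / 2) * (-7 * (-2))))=-1/7560 = 0.00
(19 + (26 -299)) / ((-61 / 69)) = 17526/61 = 287.31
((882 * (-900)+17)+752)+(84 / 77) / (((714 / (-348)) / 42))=-148300973/187 = -793053.33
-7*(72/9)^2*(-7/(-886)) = -1568/443 = -3.54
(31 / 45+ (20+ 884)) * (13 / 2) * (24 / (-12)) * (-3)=529243/15 = 35282.87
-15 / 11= -1.36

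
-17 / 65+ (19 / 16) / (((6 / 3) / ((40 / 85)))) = 0.02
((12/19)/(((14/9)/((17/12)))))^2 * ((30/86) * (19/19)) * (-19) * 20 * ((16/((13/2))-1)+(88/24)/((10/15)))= -317777175/1040858 = -305.30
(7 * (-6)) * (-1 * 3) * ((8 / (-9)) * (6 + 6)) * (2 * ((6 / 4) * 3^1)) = -12096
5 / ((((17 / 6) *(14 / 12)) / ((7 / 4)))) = 45/17 = 2.65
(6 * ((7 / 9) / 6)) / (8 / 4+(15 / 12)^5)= 1024/6651 = 0.15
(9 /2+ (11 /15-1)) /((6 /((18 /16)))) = 127/160 = 0.79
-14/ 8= -7/4 = -1.75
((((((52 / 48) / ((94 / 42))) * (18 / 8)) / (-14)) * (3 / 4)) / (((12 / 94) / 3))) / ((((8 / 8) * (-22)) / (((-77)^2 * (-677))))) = -128080953/512 = -250158.11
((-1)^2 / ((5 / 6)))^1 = 6/5 = 1.20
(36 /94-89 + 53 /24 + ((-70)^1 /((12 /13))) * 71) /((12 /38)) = -117245371/6768 = -17323.49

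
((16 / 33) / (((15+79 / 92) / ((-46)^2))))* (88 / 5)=24918016/21885 = 1138.59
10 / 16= 5/8 = 0.62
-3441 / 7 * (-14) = 6882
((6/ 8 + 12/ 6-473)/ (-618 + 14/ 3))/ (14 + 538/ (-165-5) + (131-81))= 95931/7611712 = 0.01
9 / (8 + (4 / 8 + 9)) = 18/35 = 0.51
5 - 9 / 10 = 41/10 = 4.10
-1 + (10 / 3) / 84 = -121/126 = -0.96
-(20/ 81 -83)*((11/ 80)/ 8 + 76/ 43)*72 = 36578271/3440 = 10633.22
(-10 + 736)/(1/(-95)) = -68970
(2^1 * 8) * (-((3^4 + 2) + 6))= -1424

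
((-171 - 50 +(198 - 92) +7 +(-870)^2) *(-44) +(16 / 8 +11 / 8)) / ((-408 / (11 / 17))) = 976766109/18496 = 52809.59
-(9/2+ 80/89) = -961/178 = -5.40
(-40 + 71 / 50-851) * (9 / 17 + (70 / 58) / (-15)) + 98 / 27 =-131695402/332775 = -395.75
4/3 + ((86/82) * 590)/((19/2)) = 155336/2337 = 66.47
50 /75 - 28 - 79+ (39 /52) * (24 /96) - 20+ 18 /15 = -29987/240 = -124.95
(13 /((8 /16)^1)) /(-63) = -26/63 = -0.41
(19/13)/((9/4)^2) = 304/1053 = 0.29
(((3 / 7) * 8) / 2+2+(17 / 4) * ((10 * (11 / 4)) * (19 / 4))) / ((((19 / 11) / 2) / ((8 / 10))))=1377057/2660 = 517.69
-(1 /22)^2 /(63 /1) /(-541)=1/16496172 = 0.00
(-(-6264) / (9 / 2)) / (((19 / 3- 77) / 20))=-20880/53 = -393.96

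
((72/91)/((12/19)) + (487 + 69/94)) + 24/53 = 221893325/453362 = 489.44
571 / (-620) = -571/620 = -0.92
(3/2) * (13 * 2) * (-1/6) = -13/2 = -6.50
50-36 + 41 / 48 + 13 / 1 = 1337/48 = 27.85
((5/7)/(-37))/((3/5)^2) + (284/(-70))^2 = 6692737/407925 = 16.41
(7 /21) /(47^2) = 1/6627 = 0.00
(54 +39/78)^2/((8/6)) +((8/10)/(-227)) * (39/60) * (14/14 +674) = 2226.14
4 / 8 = 1/2 = 0.50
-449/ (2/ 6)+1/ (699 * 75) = -70616474/52425 = -1347.00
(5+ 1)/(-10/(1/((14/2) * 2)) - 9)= -6/149 = -0.04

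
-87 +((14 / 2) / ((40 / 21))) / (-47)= -163707/1880 = -87.08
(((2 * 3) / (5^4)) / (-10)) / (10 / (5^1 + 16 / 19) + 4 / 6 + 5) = -37/284375 = 0.00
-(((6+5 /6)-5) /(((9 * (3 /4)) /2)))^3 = -85184/531441 = -0.16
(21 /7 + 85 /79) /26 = 161/1027 = 0.16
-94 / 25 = -3.76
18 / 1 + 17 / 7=143/7 = 20.43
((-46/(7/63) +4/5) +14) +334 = -326/5 = -65.20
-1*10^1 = -10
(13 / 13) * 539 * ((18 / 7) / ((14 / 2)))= 198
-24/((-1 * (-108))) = -2/9 = -0.22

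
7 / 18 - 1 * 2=-29/18 = -1.61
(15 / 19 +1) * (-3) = -102/19 = -5.37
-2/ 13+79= 1025/13 = 78.85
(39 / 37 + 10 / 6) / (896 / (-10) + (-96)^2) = 755/2532576 = 0.00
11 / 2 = 5.50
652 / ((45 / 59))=38468/45 = 854.84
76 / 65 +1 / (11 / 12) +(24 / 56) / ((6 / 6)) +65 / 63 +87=4086503/45045 = 90.72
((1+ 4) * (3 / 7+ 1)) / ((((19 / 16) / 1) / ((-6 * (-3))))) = 14400/133 = 108.27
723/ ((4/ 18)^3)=527067/8 = 65883.38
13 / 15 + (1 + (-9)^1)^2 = 973/15 = 64.87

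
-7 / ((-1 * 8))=7/8 = 0.88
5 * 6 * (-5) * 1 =-150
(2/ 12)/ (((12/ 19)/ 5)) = 95/72 = 1.32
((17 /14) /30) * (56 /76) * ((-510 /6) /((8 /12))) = -289/76 = -3.80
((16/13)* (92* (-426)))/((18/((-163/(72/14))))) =29812048/351 = 84934.61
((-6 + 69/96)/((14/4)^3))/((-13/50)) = 325/686 = 0.47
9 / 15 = 3/5 = 0.60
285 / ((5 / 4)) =228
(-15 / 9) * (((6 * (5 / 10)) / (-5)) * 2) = 2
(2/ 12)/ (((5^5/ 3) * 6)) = 1/37500 = 0.00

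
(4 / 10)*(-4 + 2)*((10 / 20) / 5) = -2/25 = -0.08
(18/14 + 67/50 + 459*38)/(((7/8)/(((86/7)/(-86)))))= -24422476/8575 = -2848.10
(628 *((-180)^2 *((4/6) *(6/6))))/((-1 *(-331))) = 13564800/331 = 40981.27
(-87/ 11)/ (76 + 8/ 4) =-29/286 = -0.10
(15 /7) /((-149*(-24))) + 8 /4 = 16693/8344 = 2.00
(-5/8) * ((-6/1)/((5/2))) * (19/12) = 19/8 = 2.38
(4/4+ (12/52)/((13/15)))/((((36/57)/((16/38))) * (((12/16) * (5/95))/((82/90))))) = 1333648/68445 = 19.48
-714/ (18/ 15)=-595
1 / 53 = 0.02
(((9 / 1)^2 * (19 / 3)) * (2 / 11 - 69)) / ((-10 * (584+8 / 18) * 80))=3495069/46288000 = 0.08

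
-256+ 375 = 119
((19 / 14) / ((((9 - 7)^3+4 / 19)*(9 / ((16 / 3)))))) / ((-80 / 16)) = -722/36855 = -0.02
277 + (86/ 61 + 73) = 21436/61 = 351.41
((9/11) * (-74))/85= -666/935 = -0.71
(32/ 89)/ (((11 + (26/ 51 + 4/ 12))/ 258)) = 105264/13439 = 7.83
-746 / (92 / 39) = -14547/46 = -316.24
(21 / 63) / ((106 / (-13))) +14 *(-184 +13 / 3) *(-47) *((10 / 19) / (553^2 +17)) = 150201349/923900346 = 0.16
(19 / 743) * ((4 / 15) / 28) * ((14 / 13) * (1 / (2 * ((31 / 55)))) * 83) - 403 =-361992314/898287 = -402.98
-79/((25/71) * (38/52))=-145834/475 = -307.02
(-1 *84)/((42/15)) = -30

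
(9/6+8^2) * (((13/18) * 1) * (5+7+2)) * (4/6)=11921/27 = 441.52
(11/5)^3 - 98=-10919/125 = -87.35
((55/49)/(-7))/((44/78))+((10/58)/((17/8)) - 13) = -4465269/338198 = -13.20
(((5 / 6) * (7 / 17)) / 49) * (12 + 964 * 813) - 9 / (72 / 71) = 5216511/952 = 5479.53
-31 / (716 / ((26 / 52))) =-31/1432 = -0.02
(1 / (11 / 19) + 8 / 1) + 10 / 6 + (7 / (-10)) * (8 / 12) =601/55 = 10.93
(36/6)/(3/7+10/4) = 84/41 = 2.05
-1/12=-0.08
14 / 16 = 7/8 = 0.88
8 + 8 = 16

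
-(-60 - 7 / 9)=547/9 = 60.78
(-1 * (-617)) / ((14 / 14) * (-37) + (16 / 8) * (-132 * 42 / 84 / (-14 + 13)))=617/95 = 6.49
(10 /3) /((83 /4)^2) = 160/20667 = 0.01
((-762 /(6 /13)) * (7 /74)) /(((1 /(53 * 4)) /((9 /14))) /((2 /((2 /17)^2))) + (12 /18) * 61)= -122551317/31911242 = -3.84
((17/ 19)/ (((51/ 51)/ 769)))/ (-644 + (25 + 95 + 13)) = -13073/9709 = -1.35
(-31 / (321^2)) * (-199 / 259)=6169/26687619 = 0.00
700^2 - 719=489281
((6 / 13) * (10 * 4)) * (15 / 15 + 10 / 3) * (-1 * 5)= -400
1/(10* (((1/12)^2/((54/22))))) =35.35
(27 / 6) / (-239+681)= 9/884 = 0.01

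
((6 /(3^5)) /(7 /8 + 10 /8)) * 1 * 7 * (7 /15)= 784/20655 = 0.04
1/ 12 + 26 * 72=22465/12 = 1872.08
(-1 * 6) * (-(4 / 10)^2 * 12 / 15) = 96/125 = 0.77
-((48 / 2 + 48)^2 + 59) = -5243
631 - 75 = 556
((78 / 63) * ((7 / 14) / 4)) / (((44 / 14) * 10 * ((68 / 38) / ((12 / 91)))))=19/52360 = 0.00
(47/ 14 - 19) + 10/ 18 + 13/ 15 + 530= 324941/630 = 515.78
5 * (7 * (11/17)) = 385/17 = 22.65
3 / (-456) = -1/152 = -0.01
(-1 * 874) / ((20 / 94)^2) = -965333/50 = -19306.66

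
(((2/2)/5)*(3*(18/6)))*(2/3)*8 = 48/5 = 9.60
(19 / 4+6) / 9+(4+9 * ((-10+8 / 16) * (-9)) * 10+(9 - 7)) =277279/36 = 7702.19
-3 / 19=-0.16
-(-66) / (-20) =-33/10 = -3.30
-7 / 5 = -1.40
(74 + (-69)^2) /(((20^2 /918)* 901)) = 26109/2120 = 12.32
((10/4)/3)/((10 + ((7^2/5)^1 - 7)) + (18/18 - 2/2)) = 25/384 = 0.07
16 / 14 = 8/7 = 1.14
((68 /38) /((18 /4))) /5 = 68/855 = 0.08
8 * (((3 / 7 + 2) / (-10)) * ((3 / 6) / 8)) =-17/140 = -0.12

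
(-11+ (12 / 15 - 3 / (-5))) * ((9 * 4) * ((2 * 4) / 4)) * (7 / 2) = -12096/5 = -2419.20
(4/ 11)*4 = 16/11 = 1.45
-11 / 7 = -1.57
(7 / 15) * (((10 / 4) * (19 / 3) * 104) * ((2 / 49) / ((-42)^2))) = 0.02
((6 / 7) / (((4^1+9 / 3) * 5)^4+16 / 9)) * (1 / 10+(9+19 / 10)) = 594/94539487 = 0.00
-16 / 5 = -3.20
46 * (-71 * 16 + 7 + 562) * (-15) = 391230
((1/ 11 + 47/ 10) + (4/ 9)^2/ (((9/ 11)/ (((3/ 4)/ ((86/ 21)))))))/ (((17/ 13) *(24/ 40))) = 24082253/3907926 = 6.16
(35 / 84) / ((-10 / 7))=-7/24 = -0.29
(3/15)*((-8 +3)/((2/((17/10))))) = -0.85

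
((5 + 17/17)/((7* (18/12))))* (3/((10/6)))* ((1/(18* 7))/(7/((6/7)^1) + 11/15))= 4/4361 = 0.00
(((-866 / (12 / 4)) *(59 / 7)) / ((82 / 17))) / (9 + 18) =-434299/23247 = -18.68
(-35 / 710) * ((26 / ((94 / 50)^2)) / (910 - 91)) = -625/1411551 = 0.00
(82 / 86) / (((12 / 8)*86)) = 41/5547 = 0.01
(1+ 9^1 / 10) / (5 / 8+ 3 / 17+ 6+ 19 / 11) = 14212/63795 = 0.22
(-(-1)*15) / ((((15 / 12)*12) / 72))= 72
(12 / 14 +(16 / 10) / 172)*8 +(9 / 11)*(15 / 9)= 137327/16555 = 8.30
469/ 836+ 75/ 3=21369/836 = 25.56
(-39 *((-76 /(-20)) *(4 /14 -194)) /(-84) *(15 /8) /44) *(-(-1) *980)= -1255995/88 = -14272.67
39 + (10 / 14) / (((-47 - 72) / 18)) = 32397/833 = 38.89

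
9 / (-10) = -9/10 = -0.90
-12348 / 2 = -6174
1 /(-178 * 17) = -1/3026 = 0.00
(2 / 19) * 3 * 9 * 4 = 216/19 = 11.37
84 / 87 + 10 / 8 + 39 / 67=21743/7772 = 2.80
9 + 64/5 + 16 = 37.80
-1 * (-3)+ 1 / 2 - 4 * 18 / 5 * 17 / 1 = -2413/10 = -241.30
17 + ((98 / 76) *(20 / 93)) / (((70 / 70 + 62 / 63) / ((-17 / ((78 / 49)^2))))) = 16.06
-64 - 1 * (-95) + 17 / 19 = 31.89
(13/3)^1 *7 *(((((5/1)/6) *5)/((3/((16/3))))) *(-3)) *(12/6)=-36400/27 = -1348.15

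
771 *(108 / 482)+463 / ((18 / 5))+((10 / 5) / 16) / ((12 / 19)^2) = 27918643/92544 = 301.68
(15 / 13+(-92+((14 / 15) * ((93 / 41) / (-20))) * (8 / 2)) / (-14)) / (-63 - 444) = -241132/15763475 = -0.02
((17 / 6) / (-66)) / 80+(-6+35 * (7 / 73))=-6115481/2312640 = -2.64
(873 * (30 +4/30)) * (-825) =-21702780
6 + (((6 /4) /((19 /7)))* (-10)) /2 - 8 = -181/38 = -4.76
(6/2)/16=3/16 = 0.19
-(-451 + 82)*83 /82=747/2 = 373.50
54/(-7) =-54/7 = -7.71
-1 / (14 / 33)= -33/14 = -2.36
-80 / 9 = -8.89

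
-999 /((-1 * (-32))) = -999/32 = -31.22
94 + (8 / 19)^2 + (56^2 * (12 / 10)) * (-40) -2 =-54307332/361 = -150435.82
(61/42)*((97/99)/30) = 5917/124740 = 0.05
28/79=0.35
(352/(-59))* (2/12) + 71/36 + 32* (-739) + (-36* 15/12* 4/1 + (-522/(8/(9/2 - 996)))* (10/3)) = 101858665/531 = 191824.23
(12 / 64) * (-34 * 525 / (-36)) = 92.97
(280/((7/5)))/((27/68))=13600/27 = 503.70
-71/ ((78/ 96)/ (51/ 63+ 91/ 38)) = -1452376/5187 = -280.00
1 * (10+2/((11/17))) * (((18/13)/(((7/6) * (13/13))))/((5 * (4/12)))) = 9.32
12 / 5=2.40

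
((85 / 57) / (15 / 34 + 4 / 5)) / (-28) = -7225/168378 = -0.04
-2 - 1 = -3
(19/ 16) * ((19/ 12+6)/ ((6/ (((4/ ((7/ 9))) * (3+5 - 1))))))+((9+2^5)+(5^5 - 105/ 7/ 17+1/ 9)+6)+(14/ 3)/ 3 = 3226.82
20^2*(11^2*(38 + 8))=2226400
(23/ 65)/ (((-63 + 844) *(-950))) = -23/48226750 = 0.00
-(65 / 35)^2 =-169/49 = -3.45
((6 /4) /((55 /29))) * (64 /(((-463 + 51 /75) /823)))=-5728080/63569 = -90.11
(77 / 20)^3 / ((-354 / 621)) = -100.11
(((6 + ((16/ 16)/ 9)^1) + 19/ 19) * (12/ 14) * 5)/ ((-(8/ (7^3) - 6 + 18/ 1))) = -7840/3093 = -2.53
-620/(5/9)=-1116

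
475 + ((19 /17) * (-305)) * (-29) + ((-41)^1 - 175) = 172458/17 = 10144.59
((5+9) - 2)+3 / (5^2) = 303/25 = 12.12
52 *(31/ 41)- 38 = 54/41 = 1.32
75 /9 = 25/3 = 8.33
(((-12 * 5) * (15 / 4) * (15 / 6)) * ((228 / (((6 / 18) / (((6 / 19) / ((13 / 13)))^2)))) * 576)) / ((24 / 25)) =-437400000/19 = -23021052.63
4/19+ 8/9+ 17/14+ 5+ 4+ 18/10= 156971/11970 = 13.11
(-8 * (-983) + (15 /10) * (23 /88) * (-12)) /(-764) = -345809/33616 = -10.29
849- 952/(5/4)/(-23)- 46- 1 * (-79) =105238/115 = 915.11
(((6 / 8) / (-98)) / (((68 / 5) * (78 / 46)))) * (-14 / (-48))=-115/1188096 = 0.00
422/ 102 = 211/51 = 4.14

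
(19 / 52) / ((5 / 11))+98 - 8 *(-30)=88089/260 = 338.80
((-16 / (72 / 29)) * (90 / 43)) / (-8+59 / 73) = 8468/4515 = 1.88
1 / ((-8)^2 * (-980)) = -1/62720 = 0.00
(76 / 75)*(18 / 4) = 114/25 = 4.56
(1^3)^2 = 1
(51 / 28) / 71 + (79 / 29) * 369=57953667/57652 = 1005.23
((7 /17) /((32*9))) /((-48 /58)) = -203/117504 = 0.00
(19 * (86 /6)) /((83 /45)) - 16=10927/83 = 131.65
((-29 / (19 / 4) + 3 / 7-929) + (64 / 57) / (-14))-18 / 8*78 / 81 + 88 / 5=-3668101/3990 = -919.32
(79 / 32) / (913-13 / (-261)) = 20619/7625792 = 0.00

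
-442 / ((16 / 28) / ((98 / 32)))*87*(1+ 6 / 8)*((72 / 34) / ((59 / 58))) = -708753591/944 = -750798.30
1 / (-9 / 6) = -2/3 = -0.67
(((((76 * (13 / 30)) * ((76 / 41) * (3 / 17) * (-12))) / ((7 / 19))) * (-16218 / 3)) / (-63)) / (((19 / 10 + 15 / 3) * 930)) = -302454464/64458765 = -4.69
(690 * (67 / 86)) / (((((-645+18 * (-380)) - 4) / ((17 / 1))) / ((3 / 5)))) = -235773/322027 = -0.73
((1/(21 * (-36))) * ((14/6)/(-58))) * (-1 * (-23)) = 23/18792 = 0.00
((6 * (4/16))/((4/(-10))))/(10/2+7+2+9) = -15/92 = -0.16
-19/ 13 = -1.46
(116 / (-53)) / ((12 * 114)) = -29/18126 = 0.00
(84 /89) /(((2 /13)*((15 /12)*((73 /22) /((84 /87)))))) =1345344/942065 = 1.43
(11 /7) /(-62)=-11/434 = -0.03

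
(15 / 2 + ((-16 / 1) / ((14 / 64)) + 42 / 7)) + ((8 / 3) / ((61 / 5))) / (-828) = -31630775/530334 = -59.64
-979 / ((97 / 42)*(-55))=7.71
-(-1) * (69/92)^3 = 27/64 = 0.42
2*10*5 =100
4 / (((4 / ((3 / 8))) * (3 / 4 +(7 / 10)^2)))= 75/248 = 0.30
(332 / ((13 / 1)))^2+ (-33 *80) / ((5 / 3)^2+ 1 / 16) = -19165424/69121 = -277.27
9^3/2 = 729/2 = 364.50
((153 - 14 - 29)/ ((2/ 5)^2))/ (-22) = -125/4 = -31.25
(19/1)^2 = 361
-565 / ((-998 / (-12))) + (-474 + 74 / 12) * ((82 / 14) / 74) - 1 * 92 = -135.82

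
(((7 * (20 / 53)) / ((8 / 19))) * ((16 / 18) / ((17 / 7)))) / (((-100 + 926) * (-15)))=-266/1435293 = 0.00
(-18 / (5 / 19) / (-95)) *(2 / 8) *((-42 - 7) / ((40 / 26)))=-5733/1000 = -5.73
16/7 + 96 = 688/7 = 98.29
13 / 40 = 0.32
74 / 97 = 0.76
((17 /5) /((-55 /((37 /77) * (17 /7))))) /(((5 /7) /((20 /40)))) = -10693/211750 = -0.05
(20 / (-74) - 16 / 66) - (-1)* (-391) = -478037/1221 = -391.51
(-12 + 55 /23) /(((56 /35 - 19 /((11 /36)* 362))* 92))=-2200055/30085288 = -0.07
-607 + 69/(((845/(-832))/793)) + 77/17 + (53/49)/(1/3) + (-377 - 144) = -229055948/4165 = -54995.43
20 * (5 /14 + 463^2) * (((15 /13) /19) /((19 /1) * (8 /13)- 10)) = 225087825/1463 = 153853.61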